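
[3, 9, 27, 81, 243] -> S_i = 3*3^i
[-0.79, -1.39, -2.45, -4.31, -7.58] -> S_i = -0.79*1.76^i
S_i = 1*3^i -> [1, 3, 9, 27, 81]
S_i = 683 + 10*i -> [683, 693, 703, 713, 723]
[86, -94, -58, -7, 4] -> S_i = Random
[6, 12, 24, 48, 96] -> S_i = 6*2^i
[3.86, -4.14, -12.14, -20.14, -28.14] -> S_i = 3.86 + -8.00*i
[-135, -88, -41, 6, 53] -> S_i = -135 + 47*i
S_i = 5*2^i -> [5, 10, 20, 40, 80]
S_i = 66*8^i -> [66, 528, 4224, 33792, 270336]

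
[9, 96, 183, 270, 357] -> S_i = 9 + 87*i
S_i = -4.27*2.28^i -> [-4.27, -9.74, -22.2, -50.61, -115.39]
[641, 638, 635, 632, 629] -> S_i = 641 + -3*i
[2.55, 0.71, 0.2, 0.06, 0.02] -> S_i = 2.55*0.28^i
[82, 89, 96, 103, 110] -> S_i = 82 + 7*i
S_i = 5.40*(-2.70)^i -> [5.4, -14.58, 39.37, -106.29, 286.98]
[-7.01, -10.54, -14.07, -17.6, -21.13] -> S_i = -7.01 + -3.53*i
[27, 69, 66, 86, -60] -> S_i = Random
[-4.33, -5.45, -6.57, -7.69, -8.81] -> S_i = -4.33 + -1.12*i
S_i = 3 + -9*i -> [3, -6, -15, -24, -33]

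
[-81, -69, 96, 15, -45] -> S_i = Random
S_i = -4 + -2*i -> [-4, -6, -8, -10, -12]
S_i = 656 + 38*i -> [656, 694, 732, 770, 808]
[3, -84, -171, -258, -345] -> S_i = 3 + -87*i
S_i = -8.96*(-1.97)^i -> [-8.96, 17.65, -34.77, 68.5, -134.95]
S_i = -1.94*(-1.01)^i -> [-1.94, 1.96, -1.98, 2.0, -2.02]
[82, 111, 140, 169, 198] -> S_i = 82 + 29*i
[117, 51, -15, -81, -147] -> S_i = 117 + -66*i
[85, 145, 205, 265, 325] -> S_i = 85 + 60*i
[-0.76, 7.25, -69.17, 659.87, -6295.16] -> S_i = -0.76*(-9.54)^i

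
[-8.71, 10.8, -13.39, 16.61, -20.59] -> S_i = -8.71*(-1.24)^i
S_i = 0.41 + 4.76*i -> [0.41, 5.17, 9.93, 14.69, 19.45]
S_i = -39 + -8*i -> [-39, -47, -55, -63, -71]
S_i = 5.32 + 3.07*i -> [5.32, 8.39, 11.46, 14.53, 17.6]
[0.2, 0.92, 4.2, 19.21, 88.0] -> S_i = 0.20*4.58^i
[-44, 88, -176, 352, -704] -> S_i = -44*-2^i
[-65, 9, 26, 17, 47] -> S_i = Random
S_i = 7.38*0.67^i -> [7.38, 4.94, 3.31, 2.22, 1.49]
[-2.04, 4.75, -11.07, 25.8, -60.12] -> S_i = -2.04*(-2.33)^i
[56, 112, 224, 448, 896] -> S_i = 56*2^i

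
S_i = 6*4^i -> [6, 24, 96, 384, 1536]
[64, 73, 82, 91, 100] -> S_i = 64 + 9*i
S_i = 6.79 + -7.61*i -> [6.79, -0.82, -8.43, -16.04, -23.65]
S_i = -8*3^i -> [-8, -24, -72, -216, -648]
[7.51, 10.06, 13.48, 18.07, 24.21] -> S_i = 7.51*1.34^i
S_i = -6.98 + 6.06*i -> [-6.98, -0.92, 5.14, 11.2, 17.26]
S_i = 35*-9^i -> [35, -315, 2835, -25515, 229635]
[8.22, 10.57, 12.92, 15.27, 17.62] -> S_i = 8.22 + 2.35*i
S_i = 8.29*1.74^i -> [8.29, 14.42, 25.1, 43.67, 75.99]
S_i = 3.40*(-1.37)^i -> [3.4, -4.66, 6.38, -8.74, 11.98]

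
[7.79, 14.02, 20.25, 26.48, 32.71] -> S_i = 7.79 + 6.23*i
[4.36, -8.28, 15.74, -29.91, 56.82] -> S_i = 4.36*(-1.90)^i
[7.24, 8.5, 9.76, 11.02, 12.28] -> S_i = 7.24 + 1.26*i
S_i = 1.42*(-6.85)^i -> [1.42, -9.73, 66.63, -456.42, 3126.44]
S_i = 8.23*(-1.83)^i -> [8.23, -15.06, 27.56, -50.44, 92.3]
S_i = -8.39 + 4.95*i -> [-8.39, -3.44, 1.51, 6.46, 11.41]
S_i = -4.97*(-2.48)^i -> [-4.97, 12.33, -30.57, 75.81, -188.0]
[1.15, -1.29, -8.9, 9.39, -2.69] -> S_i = Random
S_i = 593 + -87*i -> [593, 506, 419, 332, 245]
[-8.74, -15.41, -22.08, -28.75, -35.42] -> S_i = -8.74 + -6.67*i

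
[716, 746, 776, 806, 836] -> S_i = 716 + 30*i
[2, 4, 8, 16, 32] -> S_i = 2*2^i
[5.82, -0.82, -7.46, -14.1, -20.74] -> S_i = 5.82 + -6.64*i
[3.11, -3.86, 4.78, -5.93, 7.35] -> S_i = 3.11*(-1.24)^i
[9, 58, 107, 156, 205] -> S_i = 9 + 49*i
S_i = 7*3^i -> [7, 21, 63, 189, 567]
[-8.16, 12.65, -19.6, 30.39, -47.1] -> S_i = -8.16*(-1.55)^i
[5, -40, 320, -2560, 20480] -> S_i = 5*-8^i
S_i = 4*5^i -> [4, 20, 100, 500, 2500]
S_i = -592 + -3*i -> [-592, -595, -598, -601, -604]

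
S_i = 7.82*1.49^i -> [7.82, 11.65, 17.36, 25.87, 38.54]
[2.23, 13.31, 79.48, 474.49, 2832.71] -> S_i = 2.23*5.97^i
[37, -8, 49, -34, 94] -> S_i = Random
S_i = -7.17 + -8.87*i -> [-7.17, -16.04, -24.91, -33.78, -42.65]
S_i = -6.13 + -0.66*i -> [-6.13, -6.79, -7.45, -8.11, -8.77]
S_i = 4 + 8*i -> [4, 12, 20, 28, 36]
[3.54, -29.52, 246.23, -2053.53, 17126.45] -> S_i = 3.54*(-8.34)^i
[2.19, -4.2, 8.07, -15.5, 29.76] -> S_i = 2.19*(-1.92)^i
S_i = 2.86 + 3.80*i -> [2.86, 6.66, 10.46, 14.26, 18.06]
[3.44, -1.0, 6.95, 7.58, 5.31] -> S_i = Random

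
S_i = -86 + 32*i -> [-86, -54, -22, 10, 42]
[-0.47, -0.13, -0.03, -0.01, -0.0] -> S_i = -0.47*0.27^i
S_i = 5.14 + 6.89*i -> [5.14, 12.03, 18.92, 25.81, 32.7]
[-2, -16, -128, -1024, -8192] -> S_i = -2*8^i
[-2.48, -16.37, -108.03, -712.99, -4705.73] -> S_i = -2.48*6.60^i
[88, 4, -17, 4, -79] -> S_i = Random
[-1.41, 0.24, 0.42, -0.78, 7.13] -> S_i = Random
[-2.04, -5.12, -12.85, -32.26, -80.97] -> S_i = -2.04*2.51^i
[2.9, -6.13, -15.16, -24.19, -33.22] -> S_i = 2.90 + -9.03*i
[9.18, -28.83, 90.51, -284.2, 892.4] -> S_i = 9.18*(-3.14)^i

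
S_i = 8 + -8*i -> [8, 0, -8, -16, -24]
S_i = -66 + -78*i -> [-66, -144, -222, -300, -378]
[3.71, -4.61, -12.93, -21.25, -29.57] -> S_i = 3.71 + -8.32*i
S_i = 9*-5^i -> [9, -45, 225, -1125, 5625]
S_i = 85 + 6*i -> [85, 91, 97, 103, 109]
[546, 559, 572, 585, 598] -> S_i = 546 + 13*i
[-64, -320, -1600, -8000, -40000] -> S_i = -64*5^i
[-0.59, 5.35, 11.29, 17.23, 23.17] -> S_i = -0.59 + 5.94*i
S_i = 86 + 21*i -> [86, 107, 128, 149, 170]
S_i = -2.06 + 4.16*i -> [-2.06, 2.1, 6.26, 10.42, 14.58]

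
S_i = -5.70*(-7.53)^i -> [-5.7, 42.92, -323.2, 2433.66, -18325.45]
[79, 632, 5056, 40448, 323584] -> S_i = 79*8^i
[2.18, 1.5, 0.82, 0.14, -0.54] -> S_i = 2.18 + -0.68*i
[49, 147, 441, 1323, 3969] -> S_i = 49*3^i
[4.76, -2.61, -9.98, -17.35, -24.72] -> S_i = 4.76 + -7.37*i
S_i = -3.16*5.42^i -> [-3.16, -17.13, -92.83, -503.14, -2726.99]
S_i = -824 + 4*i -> [-824, -820, -816, -812, -808]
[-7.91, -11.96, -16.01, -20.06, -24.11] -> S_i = -7.91 + -4.05*i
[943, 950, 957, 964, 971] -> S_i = 943 + 7*i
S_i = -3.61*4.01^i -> [-3.61, -14.48, -58.05, -232.78, -933.44]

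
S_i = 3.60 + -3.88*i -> [3.6, -0.28, -4.16, -8.04, -11.92]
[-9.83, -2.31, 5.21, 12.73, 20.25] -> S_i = -9.83 + 7.52*i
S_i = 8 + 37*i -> [8, 45, 82, 119, 156]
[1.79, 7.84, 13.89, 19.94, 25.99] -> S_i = 1.79 + 6.05*i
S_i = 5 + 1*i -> [5, 6, 7, 8, 9]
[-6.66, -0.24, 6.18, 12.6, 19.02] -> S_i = -6.66 + 6.42*i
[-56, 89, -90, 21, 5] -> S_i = Random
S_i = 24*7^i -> [24, 168, 1176, 8232, 57624]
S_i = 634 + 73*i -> [634, 707, 780, 853, 926]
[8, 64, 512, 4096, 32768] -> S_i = 8*8^i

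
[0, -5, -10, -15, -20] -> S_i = 0 + -5*i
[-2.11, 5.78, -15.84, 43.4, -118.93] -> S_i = -2.11*(-2.74)^i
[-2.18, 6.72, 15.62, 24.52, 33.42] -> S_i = -2.18 + 8.90*i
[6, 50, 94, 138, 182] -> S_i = 6 + 44*i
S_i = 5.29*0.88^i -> [5.29, 4.66, 4.1, 3.6, 3.17]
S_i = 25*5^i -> [25, 125, 625, 3125, 15625]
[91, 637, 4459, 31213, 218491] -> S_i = 91*7^i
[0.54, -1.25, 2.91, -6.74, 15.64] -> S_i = 0.54*(-2.32)^i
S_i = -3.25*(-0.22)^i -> [-3.25, 0.72, -0.16, 0.03, -0.01]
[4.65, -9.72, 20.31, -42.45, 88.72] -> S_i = 4.65*(-2.09)^i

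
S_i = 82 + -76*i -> [82, 6, -70, -146, -222]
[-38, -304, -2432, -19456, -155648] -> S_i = -38*8^i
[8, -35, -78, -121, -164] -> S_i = 8 + -43*i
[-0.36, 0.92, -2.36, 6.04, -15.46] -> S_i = -0.36*(-2.56)^i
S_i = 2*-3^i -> [2, -6, 18, -54, 162]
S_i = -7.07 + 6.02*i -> [-7.07, -1.05, 4.97, 10.99, 17.01]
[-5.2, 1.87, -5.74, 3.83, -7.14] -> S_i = Random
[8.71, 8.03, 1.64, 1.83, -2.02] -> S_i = Random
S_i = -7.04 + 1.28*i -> [-7.04, -5.76, -4.48, -3.2, -1.92]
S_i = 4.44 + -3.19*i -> [4.44, 1.25, -1.94, -5.13, -8.32]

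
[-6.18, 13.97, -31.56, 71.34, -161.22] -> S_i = -6.18*(-2.26)^i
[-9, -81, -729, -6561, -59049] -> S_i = -9*9^i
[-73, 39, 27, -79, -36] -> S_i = Random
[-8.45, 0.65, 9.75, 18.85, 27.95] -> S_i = -8.45 + 9.10*i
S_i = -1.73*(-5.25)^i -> [-1.73, 9.08, -47.68, 250.34, -1314.27]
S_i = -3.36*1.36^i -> [-3.36, -4.57, -6.21, -8.45, -11.49]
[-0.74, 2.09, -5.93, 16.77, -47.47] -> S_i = -0.74*(-2.83)^i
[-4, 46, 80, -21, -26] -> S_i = Random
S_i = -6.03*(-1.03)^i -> [-6.03, 6.21, -6.4, 6.59, -6.79]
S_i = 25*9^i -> [25, 225, 2025, 18225, 164025]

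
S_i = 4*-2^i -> [4, -8, 16, -32, 64]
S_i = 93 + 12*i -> [93, 105, 117, 129, 141]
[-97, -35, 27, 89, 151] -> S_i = -97 + 62*i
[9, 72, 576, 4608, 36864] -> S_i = 9*8^i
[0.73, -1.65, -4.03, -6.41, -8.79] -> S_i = 0.73 + -2.38*i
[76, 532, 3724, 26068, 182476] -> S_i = 76*7^i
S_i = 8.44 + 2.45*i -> [8.44, 10.89, 13.34, 15.79, 18.24]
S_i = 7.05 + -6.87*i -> [7.05, 0.18, -6.69, -13.56, -20.43]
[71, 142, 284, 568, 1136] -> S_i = 71*2^i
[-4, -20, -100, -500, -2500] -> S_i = -4*5^i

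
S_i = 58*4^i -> [58, 232, 928, 3712, 14848]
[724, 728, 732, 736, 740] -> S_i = 724 + 4*i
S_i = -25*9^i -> [-25, -225, -2025, -18225, -164025]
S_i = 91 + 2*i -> [91, 93, 95, 97, 99]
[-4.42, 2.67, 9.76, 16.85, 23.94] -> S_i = -4.42 + 7.09*i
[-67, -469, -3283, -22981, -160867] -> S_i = -67*7^i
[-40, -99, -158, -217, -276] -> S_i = -40 + -59*i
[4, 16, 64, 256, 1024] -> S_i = 4*4^i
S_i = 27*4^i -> [27, 108, 432, 1728, 6912]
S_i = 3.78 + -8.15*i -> [3.78, -4.37, -12.52, -20.67, -28.82]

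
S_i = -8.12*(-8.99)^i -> [-8.12, 73.0, -656.26, 5899.77, -53038.94]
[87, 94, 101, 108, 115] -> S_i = 87 + 7*i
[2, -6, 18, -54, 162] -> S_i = 2*-3^i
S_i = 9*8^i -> [9, 72, 576, 4608, 36864]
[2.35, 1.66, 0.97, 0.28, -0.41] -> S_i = 2.35 + -0.69*i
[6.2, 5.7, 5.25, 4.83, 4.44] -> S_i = 6.20*0.92^i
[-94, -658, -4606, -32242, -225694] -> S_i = -94*7^i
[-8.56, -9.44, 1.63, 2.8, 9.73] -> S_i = Random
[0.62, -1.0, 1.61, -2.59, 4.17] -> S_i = 0.62*(-1.61)^i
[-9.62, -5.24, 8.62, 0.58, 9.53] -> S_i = Random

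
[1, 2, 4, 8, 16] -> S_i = 1*2^i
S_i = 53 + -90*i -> [53, -37, -127, -217, -307]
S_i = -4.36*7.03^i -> [-4.36, -30.65, -215.48, -1514.79, -10648.97]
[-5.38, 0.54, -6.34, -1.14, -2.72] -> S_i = Random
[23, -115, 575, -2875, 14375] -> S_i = 23*-5^i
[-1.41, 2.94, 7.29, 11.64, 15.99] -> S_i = -1.41 + 4.35*i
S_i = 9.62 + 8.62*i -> [9.62, 18.24, 26.86, 35.48, 44.1]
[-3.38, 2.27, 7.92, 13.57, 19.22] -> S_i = -3.38 + 5.65*i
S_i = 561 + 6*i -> [561, 567, 573, 579, 585]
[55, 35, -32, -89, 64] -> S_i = Random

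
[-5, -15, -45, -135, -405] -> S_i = -5*3^i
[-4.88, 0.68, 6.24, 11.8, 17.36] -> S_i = -4.88 + 5.56*i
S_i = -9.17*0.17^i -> [-9.17, -1.56, -0.27, -0.05, -0.01]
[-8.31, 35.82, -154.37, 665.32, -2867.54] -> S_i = -8.31*(-4.31)^i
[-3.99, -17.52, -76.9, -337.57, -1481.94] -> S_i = -3.99*4.39^i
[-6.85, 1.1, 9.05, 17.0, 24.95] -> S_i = -6.85 + 7.95*i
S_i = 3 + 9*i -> [3, 12, 21, 30, 39]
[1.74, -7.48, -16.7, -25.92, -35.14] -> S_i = 1.74 + -9.22*i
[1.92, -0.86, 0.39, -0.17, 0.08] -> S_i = 1.92*(-0.45)^i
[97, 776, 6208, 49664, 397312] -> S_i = 97*8^i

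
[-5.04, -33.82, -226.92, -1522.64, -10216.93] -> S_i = -5.04*6.71^i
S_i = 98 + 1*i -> [98, 99, 100, 101, 102]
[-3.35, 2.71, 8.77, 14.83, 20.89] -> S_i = -3.35 + 6.06*i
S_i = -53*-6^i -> [-53, 318, -1908, 11448, -68688]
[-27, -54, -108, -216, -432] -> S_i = -27*2^i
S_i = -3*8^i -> [-3, -24, -192, -1536, -12288]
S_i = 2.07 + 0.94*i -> [2.07, 3.01, 3.95, 4.89, 5.83]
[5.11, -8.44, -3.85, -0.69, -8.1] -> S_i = Random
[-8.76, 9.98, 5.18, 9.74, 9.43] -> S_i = Random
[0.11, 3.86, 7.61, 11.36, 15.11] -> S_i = 0.11 + 3.75*i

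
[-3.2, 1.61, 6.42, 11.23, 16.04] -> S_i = -3.20 + 4.81*i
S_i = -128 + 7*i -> [-128, -121, -114, -107, -100]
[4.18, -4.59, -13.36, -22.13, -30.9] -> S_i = 4.18 + -8.77*i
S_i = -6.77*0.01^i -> [-6.77, -0.07, -0.0, -0.0, -0.0]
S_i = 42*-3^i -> [42, -126, 378, -1134, 3402]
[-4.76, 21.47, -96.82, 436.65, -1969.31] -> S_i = -4.76*(-4.51)^i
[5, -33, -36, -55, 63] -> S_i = Random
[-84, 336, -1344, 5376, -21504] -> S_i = -84*-4^i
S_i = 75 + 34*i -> [75, 109, 143, 177, 211]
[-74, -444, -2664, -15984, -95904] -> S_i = -74*6^i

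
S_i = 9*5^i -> [9, 45, 225, 1125, 5625]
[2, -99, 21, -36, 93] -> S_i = Random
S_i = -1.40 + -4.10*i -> [-1.4, -5.5, -9.6, -13.7, -17.8]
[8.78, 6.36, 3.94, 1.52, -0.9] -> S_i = 8.78 + -2.42*i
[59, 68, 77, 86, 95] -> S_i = 59 + 9*i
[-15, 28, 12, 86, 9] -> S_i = Random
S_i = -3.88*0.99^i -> [-3.88, -3.84, -3.8, -3.76, -3.73]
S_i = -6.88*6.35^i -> [-6.88, -43.69, -277.42, -1761.61, -11186.22]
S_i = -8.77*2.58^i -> [-8.77, -22.63, -58.38, -150.61, -388.58]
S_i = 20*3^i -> [20, 60, 180, 540, 1620]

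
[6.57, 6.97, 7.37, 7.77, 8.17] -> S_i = 6.57 + 0.40*i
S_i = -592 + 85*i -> [-592, -507, -422, -337, -252]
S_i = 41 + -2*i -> [41, 39, 37, 35, 33]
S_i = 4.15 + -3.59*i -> [4.15, 0.56, -3.03, -6.62, -10.21]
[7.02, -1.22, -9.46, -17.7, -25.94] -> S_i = 7.02 + -8.24*i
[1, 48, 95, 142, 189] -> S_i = 1 + 47*i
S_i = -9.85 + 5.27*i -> [-9.85, -4.58, 0.69, 5.96, 11.23]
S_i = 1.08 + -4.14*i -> [1.08, -3.06, -7.2, -11.34, -15.48]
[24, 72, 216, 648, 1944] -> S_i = 24*3^i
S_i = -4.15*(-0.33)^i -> [-4.15, 1.37, -0.45, 0.15, -0.05]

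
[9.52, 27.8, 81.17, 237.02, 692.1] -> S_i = 9.52*2.92^i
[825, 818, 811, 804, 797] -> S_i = 825 + -7*i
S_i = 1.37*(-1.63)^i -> [1.37, -2.23, 3.64, -5.93, 9.67]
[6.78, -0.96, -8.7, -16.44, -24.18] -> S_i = 6.78 + -7.74*i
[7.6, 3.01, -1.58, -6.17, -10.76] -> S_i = 7.60 + -4.59*i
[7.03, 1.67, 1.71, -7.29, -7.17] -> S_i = Random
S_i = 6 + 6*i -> [6, 12, 18, 24, 30]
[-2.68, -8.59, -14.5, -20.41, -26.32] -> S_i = -2.68 + -5.91*i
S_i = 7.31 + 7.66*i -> [7.31, 14.97, 22.63, 30.29, 37.95]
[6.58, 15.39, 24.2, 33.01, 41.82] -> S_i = 6.58 + 8.81*i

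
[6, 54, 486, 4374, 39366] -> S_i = 6*9^i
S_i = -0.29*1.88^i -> [-0.29, -0.55, -1.02, -1.93, -3.62]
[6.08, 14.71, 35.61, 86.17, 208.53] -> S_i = 6.08*2.42^i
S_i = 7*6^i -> [7, 42, 252, 1512, 9072]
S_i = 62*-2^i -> [62, -124, 248, -496, 992]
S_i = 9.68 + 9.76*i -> [9.68, 19.44, 29.2, 38.96, 48.72]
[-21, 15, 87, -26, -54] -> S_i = Random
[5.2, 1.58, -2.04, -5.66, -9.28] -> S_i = 5.20 + -3.62*i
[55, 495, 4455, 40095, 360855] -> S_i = 55*9^i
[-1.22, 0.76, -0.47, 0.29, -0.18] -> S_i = -1.22*(-0.62)^i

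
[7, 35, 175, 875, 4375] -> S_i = 7*5^i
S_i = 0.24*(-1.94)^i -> [0.24, -0.47, 0.9, -1.75, 3.4]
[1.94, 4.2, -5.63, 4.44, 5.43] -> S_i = Random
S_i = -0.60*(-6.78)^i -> [-0.6, 4.07, -27.58, 187.0, -1267.86]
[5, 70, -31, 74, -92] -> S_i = Random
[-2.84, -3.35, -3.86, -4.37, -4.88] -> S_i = -2.84 + -0.51*i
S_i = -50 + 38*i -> [-50, -12, 26, 64, 102]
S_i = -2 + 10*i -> [-2, 8, 18, 28, 38]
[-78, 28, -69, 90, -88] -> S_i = Random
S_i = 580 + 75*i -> [580, 655, 730, 805, 880]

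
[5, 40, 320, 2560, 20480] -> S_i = 5*8^i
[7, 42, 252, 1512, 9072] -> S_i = 7*6^i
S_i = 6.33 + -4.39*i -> [6.33, 1.94, -2.45, -6.84, -11.23]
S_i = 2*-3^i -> [2, -6, 18, -54, 162]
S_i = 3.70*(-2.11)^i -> [3.7, -7.81, 16.47, -34.76, 73.34]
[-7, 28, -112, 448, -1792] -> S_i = -7*-4^i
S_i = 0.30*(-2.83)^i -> [0.3, -0.85, 2.4, -6.8, 19.24]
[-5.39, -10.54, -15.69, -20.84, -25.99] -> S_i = -5.39 + -5.15*i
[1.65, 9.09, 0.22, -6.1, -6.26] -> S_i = Random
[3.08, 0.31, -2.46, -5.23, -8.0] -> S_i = 3.08 + -2.77*i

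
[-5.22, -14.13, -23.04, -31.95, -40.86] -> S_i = -5.22 + -8.91*i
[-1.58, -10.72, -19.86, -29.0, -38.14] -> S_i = -1.58 + -9.14*i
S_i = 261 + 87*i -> [261, 348, 435, 522, 609]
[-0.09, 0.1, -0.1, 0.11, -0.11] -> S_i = -0.09*(-1.06)^i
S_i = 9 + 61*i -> [9, 70, 131, 192, 253]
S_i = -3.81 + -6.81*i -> [-3.81, -10.62, -17.43, -24.24, -31.05]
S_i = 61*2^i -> [61, 122, 244, 488, 976]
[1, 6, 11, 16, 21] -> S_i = 1 + 5*i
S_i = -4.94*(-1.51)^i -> [-4.94, 7.46, -11.26, 17.01, -25.68]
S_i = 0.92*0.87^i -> [0.92, 0.8, 0.7, 0.61, 0.53]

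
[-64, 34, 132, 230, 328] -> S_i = -64 + 98*i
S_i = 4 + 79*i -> [4, 83, 162, 241, 320]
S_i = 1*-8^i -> [1, -8, 64, -512, 4096]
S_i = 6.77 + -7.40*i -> [6.77, -0.63, -8.03, -15.43, -22.83]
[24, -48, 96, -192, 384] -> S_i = 24*-2^i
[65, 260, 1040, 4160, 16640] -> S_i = 65*4^i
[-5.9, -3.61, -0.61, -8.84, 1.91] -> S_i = Random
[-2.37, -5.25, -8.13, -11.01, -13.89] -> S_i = -2.37 + -2.88*i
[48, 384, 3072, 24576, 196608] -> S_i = 48*8^i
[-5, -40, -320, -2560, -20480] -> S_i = -5*8^i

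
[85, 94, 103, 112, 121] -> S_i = 85 + 9*i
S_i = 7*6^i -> [7, 42, 252, 1512, 9072]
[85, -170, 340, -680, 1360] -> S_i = 85*-2^i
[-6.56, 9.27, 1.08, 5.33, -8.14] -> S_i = Random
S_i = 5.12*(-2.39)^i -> [5.12, -12.24, 29.25, -69.9, 167.06]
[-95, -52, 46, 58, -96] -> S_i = Random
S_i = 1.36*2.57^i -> [1.36, 3.5, 8.98, 23.09, 59.33]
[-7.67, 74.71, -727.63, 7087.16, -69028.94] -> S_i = -7.67*(-9.74)^i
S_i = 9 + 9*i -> [9, 18, 27, 36, 45]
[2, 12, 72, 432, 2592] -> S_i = 2*6^i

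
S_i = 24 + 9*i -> [24, 33, 42, 51, 60]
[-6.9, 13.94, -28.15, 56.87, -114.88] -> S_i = -6.90*(-2.02)^i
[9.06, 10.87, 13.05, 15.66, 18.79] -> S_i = 9.06*1.20^i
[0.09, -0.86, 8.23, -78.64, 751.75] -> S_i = 0.09*(-9.56)^i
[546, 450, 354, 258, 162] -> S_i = 546 + -96*i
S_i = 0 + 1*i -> [0, 1, 2, 3, 4]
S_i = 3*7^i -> [3, 21, 147, 1029, 7203]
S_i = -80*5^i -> [-80, -400, -2000, -10000, -50000]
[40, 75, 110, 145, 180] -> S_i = 40 + 35*i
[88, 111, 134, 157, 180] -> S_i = 88 + 23*i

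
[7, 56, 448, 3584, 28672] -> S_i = 7*8^i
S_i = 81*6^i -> [81, 486, 2916, 17496, 104976]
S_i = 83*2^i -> [83, 166, 332, 664, 1328]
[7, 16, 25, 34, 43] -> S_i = 7 + 9*i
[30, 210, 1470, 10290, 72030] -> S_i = 30*7^i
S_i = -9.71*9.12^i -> [-9.71, -88.56, -807.62, -7365.53, -67173.59]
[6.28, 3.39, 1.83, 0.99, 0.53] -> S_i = 6.28*0.54^i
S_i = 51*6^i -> [51, 306, 1836, 11016, 66096]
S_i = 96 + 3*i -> [96, 99, 102, 105, 108]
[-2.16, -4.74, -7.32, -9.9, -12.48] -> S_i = -2.16 + -2.58*i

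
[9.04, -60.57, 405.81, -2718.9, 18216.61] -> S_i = 9.04*(-6.70)^i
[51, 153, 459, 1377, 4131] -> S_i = 51*3^i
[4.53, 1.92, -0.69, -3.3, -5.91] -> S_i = 4.53 + -2.61*i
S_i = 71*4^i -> [71, 284, 1136, 4544, 18176]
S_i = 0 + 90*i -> [0, 90, 180, 270, 360]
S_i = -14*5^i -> [-14, -70, -350, -1750, -8750]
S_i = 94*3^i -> [94, 282, 846, 2538, 7614]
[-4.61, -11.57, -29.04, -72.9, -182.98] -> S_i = -4.61*2.51^i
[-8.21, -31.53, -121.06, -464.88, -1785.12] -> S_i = -8.21*3.84^i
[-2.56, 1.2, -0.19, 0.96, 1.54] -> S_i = Random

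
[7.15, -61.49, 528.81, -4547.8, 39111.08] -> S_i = 7.15*(-8.60)^i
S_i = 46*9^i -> [46, 414, 3726, 33534, 301806]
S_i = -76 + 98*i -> [-76, 22, 120, 218, 316]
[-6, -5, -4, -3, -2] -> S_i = -6 + 1*i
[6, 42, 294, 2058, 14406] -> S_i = 6*7^i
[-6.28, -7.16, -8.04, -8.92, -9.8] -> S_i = -6.28 + -0.88*i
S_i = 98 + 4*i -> [98, 102, 106, 110, 114]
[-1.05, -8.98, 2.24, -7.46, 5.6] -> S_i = Random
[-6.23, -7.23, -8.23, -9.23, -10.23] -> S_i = -6.23 + -1.00*i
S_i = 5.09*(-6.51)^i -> [5.09, -33.14, 215.71, -1404.3, 9142.01]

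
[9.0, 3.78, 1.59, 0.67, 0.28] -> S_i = 9.00*0.42^i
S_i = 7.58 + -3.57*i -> [7.58, 4.01, 0.44, -3.13, -6.7]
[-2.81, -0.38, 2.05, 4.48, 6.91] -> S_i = -2.81 + 2.43*i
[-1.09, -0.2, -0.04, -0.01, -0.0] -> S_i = -1.09*0.18^i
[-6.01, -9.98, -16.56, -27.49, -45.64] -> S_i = -6.01*1.66^i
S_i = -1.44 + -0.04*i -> [-1.44, -1.48, -1.52, -1.56, -1.6]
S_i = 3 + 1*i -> [3, 4, 5, 6, 7]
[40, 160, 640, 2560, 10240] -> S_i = 40*4^i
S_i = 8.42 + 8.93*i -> [8.42, 17.35, 26.28, 35.21, 44.14]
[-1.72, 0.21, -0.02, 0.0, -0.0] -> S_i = -1.72*(-0.12)^i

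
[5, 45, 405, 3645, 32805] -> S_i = 5*9^i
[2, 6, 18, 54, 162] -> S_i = 2*3^i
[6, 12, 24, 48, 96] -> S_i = 6*2^i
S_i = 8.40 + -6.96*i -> [8.4, 1.44, -5.52, -12.48, -19.44]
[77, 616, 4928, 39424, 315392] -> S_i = 77*8^i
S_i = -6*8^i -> [-6, -48, -384, -3072, -24576]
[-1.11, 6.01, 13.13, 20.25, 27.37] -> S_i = -1.11 + 7.12*i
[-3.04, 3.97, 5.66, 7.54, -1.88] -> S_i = Random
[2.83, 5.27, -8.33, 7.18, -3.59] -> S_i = Random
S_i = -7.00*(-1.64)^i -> [-7.0, 11.48, -18.83, 30.88, -50.64]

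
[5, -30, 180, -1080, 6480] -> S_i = 5*-6^i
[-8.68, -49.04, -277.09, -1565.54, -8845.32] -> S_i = -8.68*5.65^i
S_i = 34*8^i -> [34, 272, 2176, 17408, 139264]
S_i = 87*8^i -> [87, 696, 5568, 44544, 356352]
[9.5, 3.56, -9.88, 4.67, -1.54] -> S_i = Random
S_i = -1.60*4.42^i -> [-1.6, -7.07, -31.26, -138.16, -610.67]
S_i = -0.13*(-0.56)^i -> [-0.13, 0.07, -0.04, 0.02, -0.01]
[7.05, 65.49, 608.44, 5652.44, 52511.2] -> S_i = 7.05*9.29^i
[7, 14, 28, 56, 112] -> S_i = 7*2^i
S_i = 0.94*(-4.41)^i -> [0.94, -4.15, 18.28, -80.62, 355.53]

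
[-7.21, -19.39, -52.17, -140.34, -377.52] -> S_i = -7.21*2.69^i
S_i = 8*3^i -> [8, 24, 72, 216, 648]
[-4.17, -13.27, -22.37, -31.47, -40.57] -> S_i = -4.17 + -9.10*i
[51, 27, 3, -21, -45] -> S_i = 51 + -24*i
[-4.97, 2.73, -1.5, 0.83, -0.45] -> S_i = -4.97*(-0.55)^i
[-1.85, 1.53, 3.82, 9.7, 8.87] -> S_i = Random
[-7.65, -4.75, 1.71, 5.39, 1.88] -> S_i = Random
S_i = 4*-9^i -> [4, -36, 324, -2916, 26244]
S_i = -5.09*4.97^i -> [-5.09, -25.3, -125.73, -624.87, -3105.58]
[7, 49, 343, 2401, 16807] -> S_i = 7*7^i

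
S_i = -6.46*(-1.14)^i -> [-6.46, 7.36, -8.4, 9.57, -10.91]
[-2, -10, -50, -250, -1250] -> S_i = -2*5^i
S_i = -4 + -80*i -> [-4, -84, -164, -244, -324]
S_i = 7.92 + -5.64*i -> [7.92, 2.28, -3.36, -9.0, -14.64]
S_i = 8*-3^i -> [8, -24, 72, -216, 648]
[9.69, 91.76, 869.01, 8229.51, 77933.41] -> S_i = 9.69*9.47^i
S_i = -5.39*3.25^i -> [-5.39, -17.52, -56.93, -185.03, -601.34]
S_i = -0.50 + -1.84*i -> [-0.5, -2.34, -4.18, -6.02, -7.86]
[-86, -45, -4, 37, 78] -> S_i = -86 + 41*i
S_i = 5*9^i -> [5, 45, 405, 3645, 32805]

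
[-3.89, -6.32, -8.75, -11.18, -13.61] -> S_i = -3.89 + -2.43*i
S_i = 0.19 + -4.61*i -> [0.19, -4.42, -9.03, -13.64, -18.25]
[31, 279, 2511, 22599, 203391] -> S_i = 31*9^i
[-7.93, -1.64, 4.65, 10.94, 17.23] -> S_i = -7.93 + 6.29*i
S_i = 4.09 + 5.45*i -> [4.09, 9.54, 14.99, 20.44, 25.89]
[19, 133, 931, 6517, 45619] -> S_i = 19*7^i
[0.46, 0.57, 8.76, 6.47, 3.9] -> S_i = Random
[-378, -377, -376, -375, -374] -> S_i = -378 + 1*i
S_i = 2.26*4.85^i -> [2.26, 10.96, 53.16, 257.83, 1250.48]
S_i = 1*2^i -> [1, 2, 4, 8, 16]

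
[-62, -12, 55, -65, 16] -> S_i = Random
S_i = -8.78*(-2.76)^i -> [-8.78, 24.23, -66.88, 184.6, -509.48]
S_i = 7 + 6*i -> [7, 13, 19, 25, 31]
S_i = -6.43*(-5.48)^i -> [-6.43, 35.24, -193.1, 1058.16, -5798.73]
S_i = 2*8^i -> [2, 16, 128, 1024, 8192]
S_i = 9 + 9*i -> [9, 18, 27, 36, 45]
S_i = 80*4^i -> [80, 320, 1280, 5120, 20480]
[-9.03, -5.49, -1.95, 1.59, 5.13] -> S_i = -9.03 + 3.54*i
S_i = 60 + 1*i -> [60, 61, 62, 63, 64]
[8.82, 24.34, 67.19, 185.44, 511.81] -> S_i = 8.82*2.76^i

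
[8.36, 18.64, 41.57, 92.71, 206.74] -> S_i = 8.36*2.23^i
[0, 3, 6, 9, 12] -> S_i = 0 + 3*i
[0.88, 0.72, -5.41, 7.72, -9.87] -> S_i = Random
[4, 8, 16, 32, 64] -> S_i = 4*2^i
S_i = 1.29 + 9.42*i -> [1.29, 10.71, 20.13, 29.55, 38.97]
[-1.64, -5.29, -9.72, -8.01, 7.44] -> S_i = Random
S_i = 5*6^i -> [5, 30, 180, 1080, 6480]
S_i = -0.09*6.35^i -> [-0.09, -0.57, -3.63, -23.04, -146.33]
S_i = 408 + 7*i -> [408, 415, 422, 429, 436]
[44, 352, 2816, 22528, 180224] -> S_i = 44*8^i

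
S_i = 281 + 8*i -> [281, 289, 297, 305, 313]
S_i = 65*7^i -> [65, 455, 3185, 22295, 156065]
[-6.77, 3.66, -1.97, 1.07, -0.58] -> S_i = -6.77*(-0.54)^i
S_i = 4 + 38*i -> [4, 42, 80, 118, 156]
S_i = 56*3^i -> [56, 168, 504, 1512, 4536]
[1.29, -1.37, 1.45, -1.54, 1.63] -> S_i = 1.29*(-1.06)^i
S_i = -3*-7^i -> [-3, 21, -147, 1029, -7203]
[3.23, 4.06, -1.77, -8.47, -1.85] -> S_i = Random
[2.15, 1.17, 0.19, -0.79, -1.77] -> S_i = 2.15 + -0.98*i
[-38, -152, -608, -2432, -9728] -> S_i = -38*4^i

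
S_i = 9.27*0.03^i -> [9.27, 0.28, 0.01, 0.0, 0.0]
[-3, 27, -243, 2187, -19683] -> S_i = -3*-9^i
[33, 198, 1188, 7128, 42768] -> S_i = 33*6^i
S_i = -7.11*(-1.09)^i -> [-7.11, 7.75, -8.45, 9.21, -10.04]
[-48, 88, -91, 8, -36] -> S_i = Random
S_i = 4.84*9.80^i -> [4.84, 47.43, 464.83, 4555.37, 44642.62]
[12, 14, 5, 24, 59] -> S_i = Random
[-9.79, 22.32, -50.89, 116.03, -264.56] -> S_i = -9.79*(-2.28)^i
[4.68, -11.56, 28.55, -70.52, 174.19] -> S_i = 4.68*(-2.47)^i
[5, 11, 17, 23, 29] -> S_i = 5 + 6*i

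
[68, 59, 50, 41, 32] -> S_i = 68 + -9*i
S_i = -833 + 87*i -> [-833, -746, -659, -572, -485]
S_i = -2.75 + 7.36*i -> [-2.75, 4.61, 11.97, 19.33, 26.69]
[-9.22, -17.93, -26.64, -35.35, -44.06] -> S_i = -9.22 + -8.71*i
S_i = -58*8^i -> [-58, -464, -3712, -29696, -237568]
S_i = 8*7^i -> [8, 56, 392, 2744, 19208]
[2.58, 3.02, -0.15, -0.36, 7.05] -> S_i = Random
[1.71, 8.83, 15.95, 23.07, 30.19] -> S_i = 1.71 + 7.12*i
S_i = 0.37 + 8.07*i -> [0.37, 8.44, 16.51, 24.58, 32.65]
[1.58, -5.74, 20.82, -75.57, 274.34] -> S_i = 1.58*(-3.63)^i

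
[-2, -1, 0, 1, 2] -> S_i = -2 + 1*i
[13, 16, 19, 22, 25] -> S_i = 13 + 3*i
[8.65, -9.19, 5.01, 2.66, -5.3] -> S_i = Random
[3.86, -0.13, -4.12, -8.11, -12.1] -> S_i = 3.86 + -3.99*i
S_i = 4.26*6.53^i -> [4.26, 27.82, 181.65, 1186.18, 7745.73]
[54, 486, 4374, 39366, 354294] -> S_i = 54*9^i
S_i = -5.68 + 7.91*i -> [-5.68, 2.23, 10.14, 18.05, 25.96]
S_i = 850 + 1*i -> [850, 851, 852, 853, 854]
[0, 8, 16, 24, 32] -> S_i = 0 + 8*i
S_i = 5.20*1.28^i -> [5.2, 6.66, 8.52, 10.91, 13.96]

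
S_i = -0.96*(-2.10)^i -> [-0.96, 2.02, -4.23, 8.89, -18.67]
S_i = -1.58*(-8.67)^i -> [-1.58, 13.7, -118.77, 1029.71, -8927.57]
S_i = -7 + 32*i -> [-7, 25, 57, 89, 121]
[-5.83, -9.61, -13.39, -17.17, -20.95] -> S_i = -5.83 + -3.78*i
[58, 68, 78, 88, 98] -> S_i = 58 + 10*i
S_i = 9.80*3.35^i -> [9.8, 32.83, 109.98, 368.43, 1234.26]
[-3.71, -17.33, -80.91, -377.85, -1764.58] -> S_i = -3.71*4.67^i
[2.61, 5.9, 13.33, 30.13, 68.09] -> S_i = 2.61*2.26^i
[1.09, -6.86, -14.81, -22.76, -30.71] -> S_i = 1.09 + -7.95*i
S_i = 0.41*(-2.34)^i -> [0.41, -0.96, 2.24, -5.25, 12.29]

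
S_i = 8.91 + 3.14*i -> [8.91, 12.05, 15.19, 18.33, 21.47]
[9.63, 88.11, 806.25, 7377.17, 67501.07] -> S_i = 9.63*9.15^i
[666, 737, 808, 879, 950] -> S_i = 666 + 71*i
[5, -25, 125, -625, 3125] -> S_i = 5*-5^i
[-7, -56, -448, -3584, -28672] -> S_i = -7*8^i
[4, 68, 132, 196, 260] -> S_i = 4 + 64*i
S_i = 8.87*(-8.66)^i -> [8.87, -76.81, 665.21, -5760.73, 49887.9]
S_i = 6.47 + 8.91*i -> [6.47, 15.38, 24.29, 33.2, 42.11]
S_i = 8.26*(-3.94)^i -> [8.26, -32.54, 128.22, -505.21, 1990.51]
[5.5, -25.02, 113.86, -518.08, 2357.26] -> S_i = 5.50*(-4.55)^i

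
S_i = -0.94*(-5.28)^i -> [-0.94, 4.96, -26.21, 138.37, -730.57]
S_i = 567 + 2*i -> [567, 569, 571, 573, 575]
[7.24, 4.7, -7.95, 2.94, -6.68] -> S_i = Random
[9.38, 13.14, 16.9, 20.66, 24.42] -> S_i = 9.38 + 3.76*i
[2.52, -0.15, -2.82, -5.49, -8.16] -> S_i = 2.52 + -2.67*i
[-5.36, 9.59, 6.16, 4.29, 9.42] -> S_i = Random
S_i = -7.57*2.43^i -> [-7.57, -18.4, -44.7, -108.62, -263.95]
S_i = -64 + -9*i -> [-64, -73, -82, -91, -100]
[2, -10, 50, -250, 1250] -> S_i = 2*-5^i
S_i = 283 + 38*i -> [283, 321, 359, 397, 435]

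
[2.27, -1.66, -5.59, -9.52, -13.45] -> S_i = 2.27 + -3.93*i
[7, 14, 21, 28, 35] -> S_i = 7 + 7*i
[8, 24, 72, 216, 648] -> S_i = 8*3^i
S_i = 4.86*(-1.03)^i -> [4.86, -5.01, 5.16, -5.31, 5.47]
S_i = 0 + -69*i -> [0, -69, -138, -207, -276]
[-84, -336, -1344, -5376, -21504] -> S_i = -84*4^i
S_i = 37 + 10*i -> [37, 47, 57, 67, 77]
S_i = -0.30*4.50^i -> [-0.3, -1.35, -6.08, -27.34, -123.02]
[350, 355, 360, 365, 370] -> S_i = 350 + 5*i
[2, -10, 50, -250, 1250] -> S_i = 2*-5^i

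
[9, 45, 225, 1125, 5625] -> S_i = 9*5^i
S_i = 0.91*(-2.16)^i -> [0.91, -1.97, 4.25, -9.17, 19.81]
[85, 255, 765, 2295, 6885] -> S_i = 85*3^i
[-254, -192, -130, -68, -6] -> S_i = -254 + 62*i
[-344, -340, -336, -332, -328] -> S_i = -344 + 4*i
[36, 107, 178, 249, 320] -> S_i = 36 + 71*i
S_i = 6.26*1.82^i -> [6.26, 11.39, 20.74, 37.74, 68.68]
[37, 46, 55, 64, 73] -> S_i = 37 + 9*i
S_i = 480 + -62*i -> [480, 418, 356, 294, 232]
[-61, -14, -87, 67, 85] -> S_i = Random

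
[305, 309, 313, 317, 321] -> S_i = 305 + 4*i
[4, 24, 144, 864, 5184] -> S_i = 4*6^i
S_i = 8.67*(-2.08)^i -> [8.67, -18.03, 37.51, -78.02, 162.28]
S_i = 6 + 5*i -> [6, 11, 16, 21, 26]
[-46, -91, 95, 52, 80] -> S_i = Random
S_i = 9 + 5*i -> [9, 14, 19, 24, 29]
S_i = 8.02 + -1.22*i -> [8.02, 6.8, 5.58, 4.36, 3.14]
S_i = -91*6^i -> [-91, -546, -3276, -19656, -117936]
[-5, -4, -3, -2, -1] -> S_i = -5 + 1*i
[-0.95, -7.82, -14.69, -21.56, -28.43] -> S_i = -0.95 + -6.87*i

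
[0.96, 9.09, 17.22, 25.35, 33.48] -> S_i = 0.96 + 8.13*i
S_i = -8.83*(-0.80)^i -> [-8.83, 7.06, -5.65, 4.52, -3.62]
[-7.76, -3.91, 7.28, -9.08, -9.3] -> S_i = Random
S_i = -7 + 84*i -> [-7, 77, 161, 245, 329]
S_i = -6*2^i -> [-6, -12, -24, -48, -96]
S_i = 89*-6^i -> [89, -534, 3204, -19224, 115344]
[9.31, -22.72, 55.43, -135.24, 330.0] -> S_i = 9.31*(-2.44)^i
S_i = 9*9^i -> [9, 81, 729, 6561, 59049]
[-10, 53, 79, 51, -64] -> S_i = Random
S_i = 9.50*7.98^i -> [9.5, 75.81, 604.96, 4827.61, 38524.34]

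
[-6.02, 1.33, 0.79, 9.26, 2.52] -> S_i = Random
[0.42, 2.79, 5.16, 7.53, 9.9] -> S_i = 0.42 + 2.37*i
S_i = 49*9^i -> [49, 441, 3969, 35721, 321489]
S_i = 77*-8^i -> [77, -616, 4928, -39424, 315392]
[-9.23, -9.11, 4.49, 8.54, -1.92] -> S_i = Random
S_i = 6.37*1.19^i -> [6.37, 7.58, 9.02, 10.73, 12.77]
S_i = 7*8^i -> [7, 56, 448, 3584, 28672]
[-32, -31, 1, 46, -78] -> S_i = Random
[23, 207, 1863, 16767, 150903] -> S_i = 23*9^i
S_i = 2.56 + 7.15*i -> [2.56, 9.71, 16.86, 24.01, 31.16]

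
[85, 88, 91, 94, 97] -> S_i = 85 + 3*i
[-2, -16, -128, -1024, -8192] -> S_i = -2*8^i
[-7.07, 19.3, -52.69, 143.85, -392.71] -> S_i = -7.07*(-2.73)^i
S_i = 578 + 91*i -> [578, 669, 760, 851, 942]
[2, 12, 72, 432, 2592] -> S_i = 2*6^i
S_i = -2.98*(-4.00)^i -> [-2.98, 11.92, -47.68, 190.72, -762.88]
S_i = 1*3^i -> [1, 3, 9, 27, 81]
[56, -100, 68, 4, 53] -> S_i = Random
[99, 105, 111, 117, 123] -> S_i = 99 + 6*i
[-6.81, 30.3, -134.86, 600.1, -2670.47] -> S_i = -6.81*(-4.45)^i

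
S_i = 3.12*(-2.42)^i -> [3.12, -7.55, 18.27, -44.22, 107.01]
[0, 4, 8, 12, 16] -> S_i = 0 + 4*i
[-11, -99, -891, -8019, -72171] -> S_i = -11*9^i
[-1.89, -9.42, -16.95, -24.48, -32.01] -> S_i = -1.89 + -7.53*i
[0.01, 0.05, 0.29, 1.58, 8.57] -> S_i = 0.01*5.41^i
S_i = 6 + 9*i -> [6, 15, 24, 33, 42]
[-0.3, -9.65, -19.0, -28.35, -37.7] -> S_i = -0.30 + -9.35*i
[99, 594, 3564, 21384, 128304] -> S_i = 99*6^i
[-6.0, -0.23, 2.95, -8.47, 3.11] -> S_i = Random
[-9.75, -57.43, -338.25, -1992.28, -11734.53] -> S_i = -9.75*5.89^i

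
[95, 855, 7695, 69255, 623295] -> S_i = 95*9^i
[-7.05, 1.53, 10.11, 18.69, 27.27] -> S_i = -7.05 + 8.58*i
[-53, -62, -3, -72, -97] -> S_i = Random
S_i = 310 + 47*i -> [310, 357, 404, 451, 498]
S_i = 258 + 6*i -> [258, 264, 270, 276, 282]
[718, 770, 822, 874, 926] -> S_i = 718 + 52*i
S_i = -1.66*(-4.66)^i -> [-1.66, 7.74, -36.05, 167.98, -782.8]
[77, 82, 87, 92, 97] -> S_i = 77 + 5*i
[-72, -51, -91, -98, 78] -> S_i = Random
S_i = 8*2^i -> [8, 16, 32, 64, 128]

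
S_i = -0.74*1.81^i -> [-0.74, -1.34, -2.42, -4.39, -7.94]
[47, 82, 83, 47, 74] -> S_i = Random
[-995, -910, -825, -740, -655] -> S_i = -995 + 85*i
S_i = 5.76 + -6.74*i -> [5.76, -0.98, -7.72, -14.46, -21.2]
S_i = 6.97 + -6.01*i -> [6.97, 0.96, -5.05, -11.06, -17.07]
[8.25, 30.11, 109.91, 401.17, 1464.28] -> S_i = 8.25*3.65^i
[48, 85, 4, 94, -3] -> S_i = Random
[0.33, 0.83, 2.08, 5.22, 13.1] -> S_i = 0.33*2.51^i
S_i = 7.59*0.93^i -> [7.59, 7.06, 6.56, 6.11, 5.68]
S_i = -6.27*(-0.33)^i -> [-6.27, 2.07, -0.68, 0.23, -0.07]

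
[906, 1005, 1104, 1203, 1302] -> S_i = 906 + 99*i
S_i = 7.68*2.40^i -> [7.68, 18.43, 44.24, 106.17, 254.8]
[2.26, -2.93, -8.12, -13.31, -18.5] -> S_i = 2.26 + -5.19*i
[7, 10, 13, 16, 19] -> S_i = 7 + 3*i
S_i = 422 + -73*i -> [422, 349, 276, 203, 130]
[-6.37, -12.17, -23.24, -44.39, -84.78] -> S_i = -6.37*1.91^i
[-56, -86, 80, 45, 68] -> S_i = Random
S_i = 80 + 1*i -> [80, 81, 82, 83, 84]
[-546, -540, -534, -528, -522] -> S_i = -546 + 6*i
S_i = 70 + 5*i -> [70, 75, 80, 85, 90]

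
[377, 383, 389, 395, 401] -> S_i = 377 + 6*i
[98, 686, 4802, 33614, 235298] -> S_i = 98*7^i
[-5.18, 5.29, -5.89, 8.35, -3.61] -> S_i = Random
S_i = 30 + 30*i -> [30, 60, 90, 120, 150]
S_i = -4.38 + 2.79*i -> [-4.38, -1.59, 1.2, 3.99, 6.78]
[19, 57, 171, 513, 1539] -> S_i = 19*3^i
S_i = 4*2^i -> [4, 8, 16, 32, 64]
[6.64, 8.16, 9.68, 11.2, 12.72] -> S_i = 6.64 + 1.52*i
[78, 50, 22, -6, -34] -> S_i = 78 + -28*i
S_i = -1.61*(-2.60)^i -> [-1.61, 4.19, -10.88, 28.3, -73.57]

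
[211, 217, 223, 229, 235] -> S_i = 211 + 6*i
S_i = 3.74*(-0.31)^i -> [3.74, -1.16, 0.36, -0.11, 0.03]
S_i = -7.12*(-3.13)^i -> [-7.12, 22.29, -69.75, 218.33, -683.37]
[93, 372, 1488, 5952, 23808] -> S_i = 93*4^i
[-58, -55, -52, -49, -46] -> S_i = -58 + 3*i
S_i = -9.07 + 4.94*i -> [-9.07, -4.13, 0.81, 5.75, 10.69]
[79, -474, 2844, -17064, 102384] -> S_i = 79*-6^i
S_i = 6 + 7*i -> [6, 13, 20, 27, 34]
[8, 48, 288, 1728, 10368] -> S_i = 8*6^i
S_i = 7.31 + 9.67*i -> [7.31, 16.98, 26.65, 36.32, 45.99]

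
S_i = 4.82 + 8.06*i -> [4.82, 12.88, 20.94, 29.0, 37.06]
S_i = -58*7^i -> [-58, -406, -2842, -19894, -139258]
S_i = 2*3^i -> [2, 6, 18, 54, 162]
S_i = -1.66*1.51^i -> [-1.66, -2.51, -3.78, -5.72, -8.63]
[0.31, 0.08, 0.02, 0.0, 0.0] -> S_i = 0.31*0.25^i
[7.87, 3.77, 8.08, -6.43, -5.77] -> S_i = Random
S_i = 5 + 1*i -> [5, 6, 7, 8, 9]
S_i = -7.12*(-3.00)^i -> [-7.12, 21.36, -64.08, 192.24, -576.72]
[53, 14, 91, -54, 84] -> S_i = Random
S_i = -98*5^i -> [-98, -490, -2450, -12250, -61250]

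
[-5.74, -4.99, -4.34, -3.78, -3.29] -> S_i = -5.74*0.87^i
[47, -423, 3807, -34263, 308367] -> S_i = 47*-9^i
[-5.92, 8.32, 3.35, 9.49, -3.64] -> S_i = Random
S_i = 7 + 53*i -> [7, 60, 113, 166, 219]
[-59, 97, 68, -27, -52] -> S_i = Random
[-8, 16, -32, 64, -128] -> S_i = -8*-2^i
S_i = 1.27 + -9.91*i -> [1.27, -8.64, -18.55, -28.46, -38.37]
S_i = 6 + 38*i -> [6, 44, 82, 120, 158]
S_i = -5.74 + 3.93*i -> [-5.74, -1.81, 2.12, 6.05, 9.98]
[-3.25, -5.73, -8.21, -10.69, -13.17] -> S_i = -3.25 + -2.48*i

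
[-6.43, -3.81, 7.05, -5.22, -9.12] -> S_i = Random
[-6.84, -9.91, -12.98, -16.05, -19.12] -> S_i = -6.84 + -3.07*i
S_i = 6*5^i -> [6, 30, 150, 750, 3750]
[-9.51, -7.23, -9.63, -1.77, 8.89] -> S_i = Random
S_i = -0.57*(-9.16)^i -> [-0.57, 5.22, -47.83, 438.09, -4012.89]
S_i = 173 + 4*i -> [173, 177, 181, 185, 189]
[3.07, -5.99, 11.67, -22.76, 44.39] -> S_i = 3.07*(-1.95)^i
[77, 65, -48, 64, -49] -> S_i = Random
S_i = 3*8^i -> [3, 24, 192, 1536, 12288]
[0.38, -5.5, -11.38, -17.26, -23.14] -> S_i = 0.38 + -5.88*i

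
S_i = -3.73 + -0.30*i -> [-3.73, -4.03, -4.33, -4.63, -4.93]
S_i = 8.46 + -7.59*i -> [8.46, 0.87, -6.72, -14.31, -21.9]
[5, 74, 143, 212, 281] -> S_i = 5 + 69*i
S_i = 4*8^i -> [4, 32, 256, 2048, 16384]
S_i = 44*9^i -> [44, 396, 3564, 32076, 288684]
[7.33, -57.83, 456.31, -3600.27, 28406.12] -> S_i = 7.33*(-7.89)^i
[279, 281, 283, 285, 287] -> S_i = 279 + 2*i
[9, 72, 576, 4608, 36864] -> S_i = 9*8^i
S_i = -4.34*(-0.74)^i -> [-4.34, 3.21, -2.38, 1.76, -1.3]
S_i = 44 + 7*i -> [44, 51, 58, 65, 72]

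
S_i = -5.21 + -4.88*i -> [-5.21, -10.09, -14.97, -19.85, -24.73]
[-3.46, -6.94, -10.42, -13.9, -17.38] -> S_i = -3.46 + -3.48*i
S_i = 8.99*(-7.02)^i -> [8.99, -63.11, 443.03, -3110.08, 21832.73]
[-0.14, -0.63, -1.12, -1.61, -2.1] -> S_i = -0.14 + -0.49*i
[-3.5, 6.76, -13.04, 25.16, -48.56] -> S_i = -3.50*(-1.93)^i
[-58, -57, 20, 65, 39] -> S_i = Random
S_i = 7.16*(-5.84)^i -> [7.16, -41.81, 244.2, -1426.11, 8328.45]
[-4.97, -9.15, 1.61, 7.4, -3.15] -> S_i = Random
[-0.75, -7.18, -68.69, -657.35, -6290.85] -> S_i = -0.75*9.57^i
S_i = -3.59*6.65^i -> [-3.59, -23.87, -158.76, -1055.75, -7020.71]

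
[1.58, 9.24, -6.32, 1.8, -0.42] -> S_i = Random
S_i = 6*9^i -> [6, 54, 486, 4374, 39366]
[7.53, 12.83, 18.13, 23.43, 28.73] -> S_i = 7.53 + 5.30*i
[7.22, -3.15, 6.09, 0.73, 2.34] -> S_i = Random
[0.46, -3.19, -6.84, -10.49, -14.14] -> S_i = 0.46 + -3.65*i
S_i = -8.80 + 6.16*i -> [-8.8, -2.64, 3.52, 9.68, 15.84]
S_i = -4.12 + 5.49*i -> [-4.12, 1.37, 6.86, 12.35, 17.84]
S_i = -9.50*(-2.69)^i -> [-9.5, 25.56, -68.74, 184.92, -497.43]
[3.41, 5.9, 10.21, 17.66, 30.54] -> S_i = 3.41*1.73^i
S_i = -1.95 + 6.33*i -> [-1.95, 4.38, 10.71, 17.04, 23.37]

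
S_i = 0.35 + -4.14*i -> [0.35, -3.79, -7.93, -12.07, -16.21]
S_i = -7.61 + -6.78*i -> [-7.61, -14.39, -21.17, -27.95, -34.73]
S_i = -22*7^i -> [-22, -154, -1078, -7546, -52822]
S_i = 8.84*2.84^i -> [8.84, 25.11, 71.3, 202.49, 575.08]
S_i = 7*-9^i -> [7, -63, 567, -5103, 45927]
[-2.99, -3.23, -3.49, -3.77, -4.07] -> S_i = -2.99*1.08^i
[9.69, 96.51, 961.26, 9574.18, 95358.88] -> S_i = 9.69*9.96^i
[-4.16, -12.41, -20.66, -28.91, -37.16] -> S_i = -4.16 + -8.25*i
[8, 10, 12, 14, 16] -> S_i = 8 + 2*i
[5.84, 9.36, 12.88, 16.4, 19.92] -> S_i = 5.84 + 3.52*i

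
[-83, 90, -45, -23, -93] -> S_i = Random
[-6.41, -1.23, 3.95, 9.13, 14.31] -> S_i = -6.41 + 5.18*i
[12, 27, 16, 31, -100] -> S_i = Random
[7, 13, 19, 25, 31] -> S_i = 7 + 6*i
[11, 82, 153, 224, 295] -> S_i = 11 + 71*i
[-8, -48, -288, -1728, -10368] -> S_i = -8*6^i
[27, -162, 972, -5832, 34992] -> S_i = 27*-6^i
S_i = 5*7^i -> [5, 35, 245, 1715, 12005]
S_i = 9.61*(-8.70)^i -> [9.61, -83.61, 727.38, -6328.21, 55055.46]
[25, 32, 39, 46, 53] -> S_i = 25 + 7*i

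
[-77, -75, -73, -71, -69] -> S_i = -77 + 2*i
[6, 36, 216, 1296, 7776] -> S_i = 6*6^i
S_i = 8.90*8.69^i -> [8.9, 77.34, 672.09, 5840.49, 50753.86]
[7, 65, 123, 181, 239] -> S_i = 7 + 58*i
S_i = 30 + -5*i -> [30, 25, 20, 15, 10]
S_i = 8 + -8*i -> [8, 0, -8, -16, -24]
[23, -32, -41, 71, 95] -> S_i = Random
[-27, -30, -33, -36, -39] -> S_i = -27 + -3*i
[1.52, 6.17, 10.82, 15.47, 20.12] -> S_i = 1.52 + 4.65*i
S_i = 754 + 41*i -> [754, 795, 836, 877, 918]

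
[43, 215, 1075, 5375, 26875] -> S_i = 43*5^i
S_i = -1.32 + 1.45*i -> [-1.32, 0.13, 1.58, 3.03, 4.48]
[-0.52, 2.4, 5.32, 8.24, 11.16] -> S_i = -0.52 + 2.92*i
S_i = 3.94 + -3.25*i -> [3.94, 0.69, -2.56, -5.81, -9.06]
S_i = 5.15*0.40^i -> [5.15, 2.06, 0.82, 0.33, 0.13]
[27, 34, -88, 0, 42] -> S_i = Random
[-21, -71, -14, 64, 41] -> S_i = Random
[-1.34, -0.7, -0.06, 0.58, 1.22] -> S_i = -1.34 + 0.64*i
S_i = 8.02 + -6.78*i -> [8.02, 1.24, -5.54, -12.32, -19.1]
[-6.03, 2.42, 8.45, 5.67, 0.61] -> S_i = Random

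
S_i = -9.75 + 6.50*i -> [-9.75, -3.25, 3.25, 9.75, 16.25]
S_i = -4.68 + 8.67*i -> [-4.68, 3.99, 12.66, 21.33, 30.0]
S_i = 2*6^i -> [2, 12, 72, 432, 2592]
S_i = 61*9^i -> [61, 549, 4941, 44469, 400221]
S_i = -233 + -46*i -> [-233, -279, -325, -371, -417]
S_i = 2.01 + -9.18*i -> [2.01, -7.17, -16.35, -25.53, -34.71]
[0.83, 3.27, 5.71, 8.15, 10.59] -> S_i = 0.83 + 2.44*i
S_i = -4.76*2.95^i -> [-4.76, -14.04, -41.42, -122.2, -360.49]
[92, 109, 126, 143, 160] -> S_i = 92 + 17*i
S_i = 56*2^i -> [56, 112, 224, 448, 896]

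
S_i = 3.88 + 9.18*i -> [3.88, 13.06, 22.24, 31.42, 40.6]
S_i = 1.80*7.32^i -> [1.8, 13.18, 96.45, 706.0, 5167.93]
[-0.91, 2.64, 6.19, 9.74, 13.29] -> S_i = -0.91 + 3.55*i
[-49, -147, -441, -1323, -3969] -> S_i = -49*3^i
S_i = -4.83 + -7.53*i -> [-4.83, -12.36, -19.89, -27.42, -34.95]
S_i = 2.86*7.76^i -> [2.86, 22.19, 172.22, 1336.45, 10370.82]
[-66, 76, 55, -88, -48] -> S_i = Random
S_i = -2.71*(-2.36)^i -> [-2.71, 6.4, -15.09, 35.62, -84.07]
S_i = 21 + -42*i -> [21, -21, -63, -105, -147]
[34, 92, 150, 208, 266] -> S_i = 34 + 58*i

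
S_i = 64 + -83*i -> [64, -19, -102, -185, -268]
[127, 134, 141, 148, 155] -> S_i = 127 + 7*i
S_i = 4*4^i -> [4, 16, 64, 256, 1024]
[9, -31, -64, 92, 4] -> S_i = Random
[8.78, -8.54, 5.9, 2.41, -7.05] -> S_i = Random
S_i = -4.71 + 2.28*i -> [-4.71, -2.43, -0.15, 2.13, 4.41]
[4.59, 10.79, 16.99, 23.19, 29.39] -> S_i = 4.59 + 6.20*i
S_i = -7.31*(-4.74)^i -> [-7.31, 34.65, -164.24, 778.49, -3690.04]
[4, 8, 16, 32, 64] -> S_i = 4*2^i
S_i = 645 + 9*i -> [645, 654, 663, 672, 681]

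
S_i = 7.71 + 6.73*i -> [7.71, 14.44, 21.17, 27.9, 34.63]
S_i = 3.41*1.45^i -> [3.41, 4.94, 7.17, 10.4, 15.07]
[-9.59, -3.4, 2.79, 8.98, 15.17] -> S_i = -9.59 + 6.19*i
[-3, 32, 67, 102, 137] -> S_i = -3 + 35*i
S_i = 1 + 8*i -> [1, 9, 17, 25, 33]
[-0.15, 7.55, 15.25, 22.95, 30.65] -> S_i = -0.15 + 7.70*i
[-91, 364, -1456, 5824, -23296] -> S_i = -91*-4^i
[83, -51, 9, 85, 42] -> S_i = Random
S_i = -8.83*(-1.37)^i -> [-8.83, 12.1, -16.57, 22.71, -31.11]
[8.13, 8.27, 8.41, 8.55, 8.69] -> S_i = 8.13 + 0.14*i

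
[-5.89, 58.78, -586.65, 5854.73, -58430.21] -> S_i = -5.89*(-9.98)^i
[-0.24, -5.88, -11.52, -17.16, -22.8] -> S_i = -0.24 + -5.64*i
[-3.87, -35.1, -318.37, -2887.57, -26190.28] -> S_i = -3.87*9.07^i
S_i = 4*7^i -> [4, 28, 196, 1372, 9604]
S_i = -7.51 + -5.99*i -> [-7.51, -13.5, -19.49, -25.48, -31.47]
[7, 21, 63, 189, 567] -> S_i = 7*3^i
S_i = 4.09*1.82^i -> [4.09, 7.44, 13.55, 24.66, 44.88]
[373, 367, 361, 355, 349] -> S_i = 373 + -6*i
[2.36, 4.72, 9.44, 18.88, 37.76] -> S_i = 2.36*2.00^i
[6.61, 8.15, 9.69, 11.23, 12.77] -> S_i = 6.61 + 1.54*i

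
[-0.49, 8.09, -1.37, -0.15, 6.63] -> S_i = Random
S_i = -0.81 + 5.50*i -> [-0.81, 4.69, 10.19, 15.69, 21.19]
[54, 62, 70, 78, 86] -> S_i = 54 + 8*i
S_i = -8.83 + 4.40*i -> [-8.83, -4.43, -0.03, 4.37, 8.77]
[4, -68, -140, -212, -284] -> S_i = 4 + -72*i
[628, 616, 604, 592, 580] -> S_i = 628 + -12*i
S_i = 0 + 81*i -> [0, 81, 162, 243, 324]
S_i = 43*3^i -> [43, 129, 387, 1161, 3483]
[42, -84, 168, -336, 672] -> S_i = 42*-2^i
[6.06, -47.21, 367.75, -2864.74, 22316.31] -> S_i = 6.06*(-7.79)^i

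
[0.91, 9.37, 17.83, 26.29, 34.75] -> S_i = 0.91 + 8.46*i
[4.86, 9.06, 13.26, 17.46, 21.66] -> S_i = 4.86 + 4.20*i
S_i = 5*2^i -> [5, 10, 20, 40, 80]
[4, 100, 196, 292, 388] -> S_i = 4 + 96*i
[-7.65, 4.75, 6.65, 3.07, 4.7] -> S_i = Random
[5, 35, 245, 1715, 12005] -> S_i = 5*7^i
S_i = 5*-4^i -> [5, -20, 80, -320, 1280]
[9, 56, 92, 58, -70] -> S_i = Random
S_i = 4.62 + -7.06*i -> [4.62, -2.44, -9.5, -16.56, -23.62]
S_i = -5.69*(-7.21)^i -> [-5.69, 41.02, -295.79, 2132.64, -15376.35]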